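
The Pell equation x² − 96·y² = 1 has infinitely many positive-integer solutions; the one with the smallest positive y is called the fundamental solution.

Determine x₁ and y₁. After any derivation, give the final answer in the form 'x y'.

d=96: √d = [9; 1,3,1,18] (ℓ=4, even), read p_3/q_3
i=0: a=9 ⇒ p=9, q=1
i=1: a=1 ⇒ p=10, q=1
i=2: a=3 ⇒ p=39, q=4
i=3: a=1 ⇒ p=49, q=5
(x₁, y₁) = (49, 5);  49² − 96·5² = 1 ✓

49 5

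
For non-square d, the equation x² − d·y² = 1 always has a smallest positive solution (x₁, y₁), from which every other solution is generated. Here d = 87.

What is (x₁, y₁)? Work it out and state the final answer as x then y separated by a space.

√87 → a₀=9, period (3,18); ℓ=2 even so k=1
k=0  a_k=9  p_k/q_k = 9/1
k=1  a_k=3  p_k/q_k = 28/3
(x₁, y₁) = (28, 3);  28² − 87·3² = 1 ✓

28 3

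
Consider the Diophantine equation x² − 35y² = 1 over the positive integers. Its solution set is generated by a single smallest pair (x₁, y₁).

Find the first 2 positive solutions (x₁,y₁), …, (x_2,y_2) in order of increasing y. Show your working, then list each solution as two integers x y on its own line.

6 1
71 12

√35 → a₀=5, period (1,10); ℓ=2 even so k=1
step 0: (5, 1)  from 5·(1,0) + (0,1)
step 1: (6, 1)  from 1·(5,1) + (1,0)
(x₁, y₁) = (6, 1);  6² − 35·1² = 1 ✓
(x_2, y_2) = (6·6 + 35·1·1, 6·1 + 1·6) = (71, 12)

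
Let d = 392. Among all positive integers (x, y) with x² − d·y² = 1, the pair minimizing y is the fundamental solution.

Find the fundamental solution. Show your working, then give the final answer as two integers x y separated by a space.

99 5

√392 = [19; 1,3,1,38, …], period ℓ=4 (even) → k=3
i=0: a=19 ⇒ p=19, q=1
…
i=2: a=3 ⇒ p=79, q=4
i=3: a=1 ⇒ p=99, q=5
→ (99, 5).  Check: 99²=9801, 392·5²=9800, difference 1.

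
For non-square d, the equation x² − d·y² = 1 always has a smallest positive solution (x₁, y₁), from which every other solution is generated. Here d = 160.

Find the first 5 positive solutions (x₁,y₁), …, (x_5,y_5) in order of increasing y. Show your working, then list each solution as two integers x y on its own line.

d=160: √d = [12; 1,1,1,5,1,1,1,24] (ℓ=8, even), read p_7/q_7
k=0  a_k=12  p_k/q_k = 12/1
…
k=2  a_k=1  p_k/q_k = 25/2
k=3  a_k=1  p_k/q_k = 38/3
…
k=6  a_k=1  p_k/q_k = 468/37
k=7  a_k=1  p_k/q_k = 721/57
→ (721, 57).  Check: 721²=519841, 160·57²=519840, difference 1.
(721+57√160)^2 = 1039681 + 82194√160
(721+57√160)^3 = 1499219281 + 118523691√160
(721+57√160)^4 = 2161873163521 + 170911080228√160
(721+57√160)^5 = 3117419602578001 + 246453659165085√160

721 57
1039681 82194
1499219281 118523691
2161873163521 170911080228
3117419602578001 246453659165085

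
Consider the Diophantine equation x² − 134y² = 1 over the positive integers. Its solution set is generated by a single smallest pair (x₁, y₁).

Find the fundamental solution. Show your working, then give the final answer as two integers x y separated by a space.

145925 12606

√134 = [11; 1,1,2,1,3,…,1,1,22, …], period ℓ=14 (even) → k=13
k=0  a_k=11  p_k/q_k = 11/1
k=1  a_k=1  p_k/q_k = 12/1
k=2  a_k=1  p_k/q_k = 23/2
k=3  a_k=2  p_k/q_k = 58/5
k=4  a_k=1  p_k/q_k = 81/7
…
k=6  a_k=1  p_k/q_k = 382/33
k=7  a_k=10  p_k/q_k = 4121/356
…
k=9  a_k=3  p_k/q_k = 17630/1523
…
k=12  a_k=1  p_k/q_k = 84029/7259
k=13  a_k=1  p_k/q_k = 145925/12606
→ (145925, 12606).  Check: 145925²=21294105625, 134·12606²=21294105624, difference 1.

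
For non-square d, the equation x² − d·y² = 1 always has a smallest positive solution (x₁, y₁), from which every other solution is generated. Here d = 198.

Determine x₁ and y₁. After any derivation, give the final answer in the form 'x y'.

197 14

√198 = [14; 14,28, …], period ℓ=2 (even) → k=1
a_0=14:  p_0=14·1+0=14,  q_0=14·0+1=1
a_1=14:  p_1=14·14+1=197,  q_1=14·1+0=14
(x₁, y₁) = (197, 14);  197² − 198·14² = 1 ✓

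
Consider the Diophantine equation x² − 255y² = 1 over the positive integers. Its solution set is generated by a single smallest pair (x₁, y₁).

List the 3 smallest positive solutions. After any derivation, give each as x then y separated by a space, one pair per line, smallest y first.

16 1
511 32
16336 1023

√255 → a₀=15, period (1,30); ℓ=2 even so k=1
step 0: (15, 1)  from 15·(1,0) + (0,1)
step 1: (16, 1)  from 1·(15,1) + (1,0)
→ (16, 1).  Check: 16²=256, 255·1²=255, difference 1.
(x_2, y_2) = (16·16 + 255·1·1, 16·1 + 1·16) = (511, 32)
(x_3, y_3) = (16·511 + 255·1·32, 16·32 + 1·511) = (16336, 1023)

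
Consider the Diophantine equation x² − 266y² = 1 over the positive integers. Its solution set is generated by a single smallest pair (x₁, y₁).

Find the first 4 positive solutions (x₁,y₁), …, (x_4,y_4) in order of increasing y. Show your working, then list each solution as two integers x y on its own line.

√266 = [16; 3,4,3,32, …], period ℓ=4 (even) → k=3
a_0=16:  p_0=16·1+0=16,  q_0=16·0+1=1
…
a_2=4:  p_2=4·49+16=212,  q_2=4·3+1=13
a_3=3:  p_3=3·212+49=685,  q_3=3·13+3=42
→ (685, 42).  Check: 685²=469225, 266·42²=469224, difference 1.
k=2:  x_2 = 685·685+266·42·42 = 938449,  y_2 = 685·42+42·685 = 57540
k=3:  x_3 = 685·938449+266·42·57540 = 1285674445,  y_3 = 685·57540+42·938449 = 78829758
k=4:  x_4 = 685·1285674445+266·42·78829758 = 1761373051201,  y_4 = 685·78829758+42·1285674445 = 107996710920

685 42
938449 57540
1285674445 78829758
1761373051201 107996710920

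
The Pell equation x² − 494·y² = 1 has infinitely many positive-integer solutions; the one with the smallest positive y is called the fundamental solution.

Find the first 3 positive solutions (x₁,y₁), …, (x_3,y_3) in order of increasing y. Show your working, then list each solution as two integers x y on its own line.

73035 3286
10668222449 479986020
1558307253052395 70111557938114

d=494: √d = [22; 4,2,2,1,2,1,2,2,4,44] (ℓ=10, even), read p_9/q_9
a_0=22:  p_0=22·1+0=22,  q_0=22·0+1=1
…
a_7=2:  p_7=2·2556+1867=6979,  q_7=2·115+84=314
a_8=2:  p_8=2·6979+2556=16514,  q_8=2·314+115=743
a_9=4:  p_9=4·16514+6979=73035,  q_9=4·743+314=3286
→ (73035, 3286).  Check: 73035²=5334111225, 494·3286²=5334111224, difference 1.
n=2: (73035,3286)∘(73035,3286) = (73035·73035+494·3286·3286, 73035·3286+3286·73035) = (10668222449,479986020)
n=3: (10668222449,479986020)∘(73035,3286) = (73035·10668222449+494·3286·479986020, 73035·479986020+3286·10668222449) = (1558307253052395,70111557938114)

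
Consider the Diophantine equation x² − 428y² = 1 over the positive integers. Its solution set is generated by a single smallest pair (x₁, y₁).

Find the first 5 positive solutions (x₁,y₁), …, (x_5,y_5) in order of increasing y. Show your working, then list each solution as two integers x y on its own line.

1850887 89466
6851565373537 331182912684
25362946559057703751 1225964295417811950
93887896135702420679780737 4538242753705644230486616
347551772829818329662915600223687 16799549031354731501369944644834

[20; 1,2,4,1,5,10,5,1,4,2,1,40] for √428; ℓ=12 ⇒ convergent index 11
k=0  a_k=20  p_k/q_k = 20/1
k=1  a_k=1  p_k/q_k = 21/1
k=2  a_k=2  p_k/q_k = 62/3
…
k=4  a_k=1  p_k/q_k = 331/16
k=5  a_k=5  p_k/q_k = 1924/93
k=6  a_k=10  p_k/q_k = 19571/946
k=7  a_k=5  p_k/q_k = 99779/4823
k=8  a_k=1  p_k/q_k = 119350/5769
k=9  a_k=4  p_k/q_k = 577179/27899
k=10  a_k=2  p_k/q_k = 1273708/61567
k=11  a_k=1  p_k/q_k = 1850887/89466
fundamental: x₁=1850887, y₁=89466  (since 3425782686769 − 428·8004165156 = 1)
k=2:  x_2 = 1850887·1850887+428·89466·89466 = 6851565373537,  y_2 = 1850887·89466+89466·1850887 = 331182912684
k=3:  x_3 = 1850887·6851565373537+428·89466·331182912684 = 25362946559057703751,  y_3 = 1850887·331182912684+89466·6851565373537 = 1225964295417811950
k=4:  x_4 = 1850887·25362946559057703751+428·89466·1225964295417811950 = 93887896135702420679780737,  y_4 = 1850887·1225964295417811950+89466·25362946559057703751 = 4538242753705644230486616
k=5:  x_5 = 1850887·93887896135702420679780737+428·89466·4538242753705644230486616 = 347551772829818329662915600223687,  y_5 = 1850887·4538242753705644230486616+89466·93887896135702420679780737 = 16799549031354731501369944644834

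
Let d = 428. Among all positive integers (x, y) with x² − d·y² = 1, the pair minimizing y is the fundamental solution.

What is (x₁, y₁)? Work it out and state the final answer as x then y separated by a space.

[20; 1,2,4,1,5,10,5,1,4,2,1,40] for √428; ℓ=12 ⇒ convergent index 11
k=0  a_k=20  p_k/q_k = 20/1
k=1  a_k=1  p_k/q_k = 21/1
k=2  a_k=2  p_k/q_k = 62/3
k=3  a_k=4  p_k/q_k = 269/13
…
k=5  a_k=5  p_k/q_k = 1924/93
k=6  a_k=10  p_k/q_k = 19571/946
k=7  a_k=5  p_k/q_k = 99779/4823
k=8  a_k=1  p_k/q_k = 119350/5769
k=9  a_k=4  p_k/q_k = 577179/27899
k=10  a_k=2  p_k/q_k = 1273708/61567
k=11  a_k=1  p_k/q_k = 1850887/89466
(x₁, y₁) = (1850887, 89466);  1850887² − 428·89466² = 1 ✓

1850887 89466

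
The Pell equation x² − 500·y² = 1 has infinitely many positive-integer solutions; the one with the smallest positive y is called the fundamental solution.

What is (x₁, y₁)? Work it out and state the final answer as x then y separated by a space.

930249 41602

√500 → a₀=22, period (2,1,3,2,1,…,1,2,44); ℓ=14 even so k=13
step 0: (22, 1)  from 22·(1,0) + (0,1)
step 1: (45, 2)  from 2·(22,1) + (1,0)
step 2: (67, 3)  from 1·(45,2) + (22,1)
step 3: (246, 11)  from 3·(67,3) + (45,2)
step 4: (559, 25)  from 2·(246,11) + (67,3)
step 5: (805, 36)  from 1·(559,25) + (246,11)
…
step 7: (14445, 646)  from 10·(1364,61) + (805,36)
step 8: (15809, 707)  from 1·(14445,646) + (1364,61)
step 9: (30254, 1353)  from 1·(15809,707) + (14445,646)
step 10: (76317, 3413)  from 2·(30254,1353) + (15809,707)
…
step 12: (335522, 15005)  from 1·(259205,11592) + (76317,3413)
step 13: (930249, 41602)  from 2·(335522,15005) + (259205,11592)
fundamental: x₁=930249, y₁=41602  (since 865363202001 − 500·1730726404 = 1)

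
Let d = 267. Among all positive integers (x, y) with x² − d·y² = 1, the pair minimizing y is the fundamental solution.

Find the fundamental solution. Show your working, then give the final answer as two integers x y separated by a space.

d=267: √d = [16; 2,1,15,1,2,32] (ℓ=6, even), read p_5/q_5
a_0=16:  p_0=16·1+0=16,  q_0=16·0+1=1
a_1=2:  p_1=2·16+1=33,  q_1=2·1+0=2
…
a_3=15:  p_3=15·49+33=768,  q_3=15·3+2=47
a_4=1:  p_4=1·768+49=817,  q_4=1·47+3=50
a_5=2:  p_5=2·817+768=2402,  q_5=2·50+47=147
(x₁, y₁) = (2402, 147);  2402² − 267·147² = 1 ✓

2402 147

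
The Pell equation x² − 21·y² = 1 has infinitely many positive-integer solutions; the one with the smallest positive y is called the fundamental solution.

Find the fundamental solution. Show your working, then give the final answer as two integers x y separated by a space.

55 12

√21 = [4; 1,1,2,1,1,8, …], period ℓ=6 (even) → k=5
a_0=4:  p_0=4·1+0=4,  q_0=4·0+1=1
a_1=1:  p_1=1·4+1=5,  q_1=1·1+0=1
a_2=1:  p_2=1·5+4=9,  q_2=1·1+1=2
a_3=2:  p_3=2·9+5=23,  q_3=2·2+1=5
a_4=1:  p_4=1·23+9=32,  q_4=1·5+2=7
a_5=1:  p_5=1·32+23=55,  q_5=1·7+5=12
fundamental: x₁=55, y₁=12  (since 3025 − 21·144 = 1)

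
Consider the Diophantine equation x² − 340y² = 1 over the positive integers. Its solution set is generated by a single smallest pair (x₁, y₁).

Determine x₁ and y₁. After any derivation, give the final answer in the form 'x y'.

√340 = [18; 2,3,1,1,1,…,3,2,36, …], period ℓ=14 (even) → k=13
step 0: (18, 1)  from 18·(1,0) + (0,1)
step 1: (37, 2)  from 2·(18,1) + (1,0)
…
step 3: (166, 9)  from 1·(129,7) + (37,2)
…
step 5: (461, 25)  from 1·(295,16) + (166,9)
step 6: (756, 41)  from 1·(461,25) + (295,16)
step 7: (6509, 353)  from 8·(756,41) + (461,25)
…
step 9: (13774, 747)  from 1·(7265,394) + (6509,353)
step 10: (21039, 1141)  from 1·(13774,747) + (7265,394)
step 11: (34813, 1888)  from 1·(21039,1141) + (13774,747)
step 12: (125478, 6805)  from 3·(34813,1888) + (21039,1141)
step 13: (285769, 15498)  from 2·(125478,6805) + (34813,1888)
fundamental: x₁=285769, y₁=15498  (since 81663921361 − 340·240188004 = 1)

285769 15498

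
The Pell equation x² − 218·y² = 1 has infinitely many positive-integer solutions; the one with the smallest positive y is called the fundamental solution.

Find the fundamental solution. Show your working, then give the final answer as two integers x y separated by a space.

√218 → a₀=14, period (1,3,3,1,28); ℓ=5 odd so k=9
a_0=14:  p_0=14·1+0=14,  q_0=14·0+1=1
…
a_3=3:  p_3=3·59+15=192,  q_3=3·4+1=13
a_4=1:  p_4=1·192+59=251,  q_4=1·13+4=17
a_5=28:  p_5=28·251+192=7220,  q_5=28·17+13=489
a_6=1:  p_6=1·7220+251=7471,  q_6=1·489+17=506
a_7=3:  p_7=3·7471+7220=29633,  q_7=3·506+489=2007
a_8=3:  p_8=3·29633+7471=96370,  q_8=3·2007+506=6527
a_9=1:  p_9=1·96370+29633=126003,  q_9=1·6527+2007=8534
fundamental: x₁=126003, y₁=8534  (since 15876756009 − 218·72829156 = 1)

126003 8534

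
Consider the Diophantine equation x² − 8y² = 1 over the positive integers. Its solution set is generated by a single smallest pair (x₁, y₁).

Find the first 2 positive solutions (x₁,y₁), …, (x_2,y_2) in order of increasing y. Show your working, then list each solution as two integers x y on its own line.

d=8: √d = [2; 1,4] (ℓ=2, even), read p_1/q_1
step 0: (2, 1)  from 2·(1,0) + (0,1)
step 1: (3, 1)  from 1·(2,1) + (1,0)
(x₁, y₁) = (3, 1);  3² − 8·1² = 1 ✓
(3+1√8)^2 = 17 + 6√8

3 1
17 6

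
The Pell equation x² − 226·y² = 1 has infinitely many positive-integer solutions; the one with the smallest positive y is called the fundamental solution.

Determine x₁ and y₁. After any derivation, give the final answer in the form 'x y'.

√226 = [15; 30, …], period ℓ=1 (odd) → k=1
a_0=15:  p_0=15·1+0=15,  q_0=15·0+1=1
a_1=30:  p_1=30·15+1=451,  q_1=30·1+0=30
fundamental: x₁=451, y₁=30  (since 203401 − 226·900 = 1)

451 30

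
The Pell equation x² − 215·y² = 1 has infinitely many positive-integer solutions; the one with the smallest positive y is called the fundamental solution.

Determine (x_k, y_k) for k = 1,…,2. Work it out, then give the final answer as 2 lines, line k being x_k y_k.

[14; 1,1,1,28] for √215; ℓ=4 ⇒ convergent index 3
k=0  a_k=14  p_k/q_k = 14/1
…
k=2  a_k=1  p_k/q_k = 29/2
k=3  a_k=1  p_k/q_k = 44/3
fundamental: x₁=44, y₁=3  (since 1936 − 215·9 = 1)
(44+3√215)^2 = 3871 + 264√215

44 3
3871 264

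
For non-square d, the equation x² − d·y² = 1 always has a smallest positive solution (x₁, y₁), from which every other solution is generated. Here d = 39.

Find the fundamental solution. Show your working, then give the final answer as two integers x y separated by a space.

25 4

√39 = [6; 4,12, …], period ℓ=2 (even) → k=1
i=0: a=6 ⇒ p=6, q=1
i=1: a=4 ⇒ p=25, q=4
(x₁, y₁) = (25, 4);  25² − 39·4² = 1 ✓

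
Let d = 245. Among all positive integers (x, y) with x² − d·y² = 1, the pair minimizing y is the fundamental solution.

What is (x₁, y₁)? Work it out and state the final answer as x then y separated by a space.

d=245: √d = [15; 1,1,1,7,6,7,1,1,1,30] (ℓ=10, even), read p_9/q_9
a_0=15:  p_0=15·1+0=15,  q_0=15·0+1=1
…
a_2=1:  p_2=1·16+15=31,  q_2=1·1+1=2
a_3=1:  p_3=1·31+16=47,  q_3=1·2+1=3
a_4=7:  p_4=7·47+31=360,  q_4=7·3+2=23
a_5=6:  p_5=6·360+47=2207,  q_5=6·23+3=141
…
a_8=1:  p_8=1·18016+15809=33825,  q_8=1·1151+1010=2161
a_9=1:  p_9=1·33825+18016=51841,  q_9=1·2161+1151=3312
fundamental: x₁=51841, y₁=3312  (since 2687489281 − 245·10969344 = 1)

51841 3312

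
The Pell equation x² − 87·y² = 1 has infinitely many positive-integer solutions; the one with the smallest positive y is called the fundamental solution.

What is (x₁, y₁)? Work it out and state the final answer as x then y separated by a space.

28 3

d=87: √d = [9; 3,18] (ℓ=2, even), read p_1/q_1
a_0=9:  p_0=9·1+0=9,  q_0=9·0+1=1
a_1=3:  p_1=3·9+1=28,  q_1=3·1+0=3
fundamental: x₁=28, y₁=3  (since 784 − 87·9 = 1)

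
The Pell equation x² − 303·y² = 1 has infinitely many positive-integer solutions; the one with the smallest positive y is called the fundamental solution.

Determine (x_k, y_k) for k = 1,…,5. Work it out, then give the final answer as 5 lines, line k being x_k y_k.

√303 = [17; 2,2,5,2,2,34, …], period ℓ=6 (even) → k=5
a_0=17:  p_0=17·1+0=17,  q_0=17·0+1=1
a_1=2:  p_1=2·17+1=35,  q_1=2·1+0=2
…
a_3=5:  p_3=5·87+35=470,  q_3=5·5+2=27
a_4=2:  p_4=2·470+87=1027,  q_4=2·27+5=59
a_5=2:  p_5=2·1027+470=2524,  q_5=2·59+27=145
(x₁, y₁) = (2524, 145);  2524² − 303·145² = 1 ✓
(2524+145√303)^2 = 12741151 + 731960√303
(2524+145√303)^3 = 64317327724 + 3694933935√303
(2524+145√303)^4 = 324673857609601 + 18652025771920√303
(2524+145√303)^5 = 1638953568895938124 + 94155422401718225√303

2524 145
12741151 731960
64317327724 3694933935
324673857609601 18652025771920
1638953568895938124 94155422401718225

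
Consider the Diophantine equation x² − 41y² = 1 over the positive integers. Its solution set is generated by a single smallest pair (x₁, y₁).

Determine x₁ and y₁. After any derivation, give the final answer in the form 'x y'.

2049 320

√41 → a₀=6, period (2,2,12); ℓ=3 odd so k=5
k=0  a_k=6  p_k/q_k = 6/1
…
k=3  a_k=12  p_k/q_k = 397/62
k=4  a_k=2  p_k/q_k = 826/129
k=5  a_k=2  p_k/q_k = 2049/320
→ (2049, 320).  Check: 2049²=4198401, 41·320²=4198400, difference 1.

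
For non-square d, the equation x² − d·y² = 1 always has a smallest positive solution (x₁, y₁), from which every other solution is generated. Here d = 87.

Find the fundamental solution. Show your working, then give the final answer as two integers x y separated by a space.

√87 → a₀=9, period (3,18); ℓ=2 even so k=1
step 0: (9, 1)  from 9·(1,0) + (0,1)
step 1: (28, 3)  from 3·(9,1) + (1,0)
fundamental: x₁=28, y₁=3  (since 784 − 87·9 = 1)

28 3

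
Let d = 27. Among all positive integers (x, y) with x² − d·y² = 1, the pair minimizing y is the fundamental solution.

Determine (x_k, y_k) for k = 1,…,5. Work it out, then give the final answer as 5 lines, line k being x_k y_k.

26 5
1351 260
70226 13515
3650401 702520
189750626 36517525

d=27: √d = [5; 5,10] (ℓ=2, even), read p_1/q_1
k=0  a_k=5  p_k/q_k = 5/1
k=1  a_k=5  p_k/q_k = 26/5
(x₁, y₁) = (26, 5);  26² − 27·5² = 1 ✓
k=2:  x_2 = 26·26+27·5·5 = 1351,  y_2 = 26·5+5·26 = 260
k=3:  x_3 = 26·1351+27·5·260 = 70226,  y_3 = 26·260+5·1351 = 13515
k=4:  x_4 = 26·70226+27·5·13515 = 3650401,  y_4 = 26·13515+5·70226 = 702520
k=5:  x_5 = 26·3650401+27·5·702520 = 189750626,  y_5 = 26·702520+5·3650401 = 36517525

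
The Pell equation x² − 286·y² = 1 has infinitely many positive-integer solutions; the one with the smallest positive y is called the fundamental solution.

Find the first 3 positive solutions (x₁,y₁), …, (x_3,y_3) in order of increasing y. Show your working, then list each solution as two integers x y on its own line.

√286 = [16; 1,10,3,3,2,3,3,10,1,32, …], period ℓ=10 (even) → k=9
k=0  a_k=16  p_k/q_k = 16/1
…
k=2  a_k=10  p_k/q_k = 186/11
k=3  a_k=3  p_k/q_k = 575/34
k=4  a_k=3  p_k/q_k = 1911/113
k=5  a_k=2  p_k/q_k = 4397/260
…
k=8  a_k=10  p_k/q_k = 512132/30283
k=9  a_k=1  p_k/q_k = 561835/33222
(x₁, y₁) = (561835, 33222);  561835² − 286·33222² = 1 ✓
(561835+33222√286)^2 = 631317134449 + 37330564740√286
(561835+33222√286)^3 = 709392124465745995 + 41947235681362578√286

561835 33222
631317134449 37330564740
709392124465745995 41947235681362578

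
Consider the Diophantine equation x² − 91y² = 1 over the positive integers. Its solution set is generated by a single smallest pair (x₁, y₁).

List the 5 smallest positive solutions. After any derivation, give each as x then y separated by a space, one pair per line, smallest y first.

1574 165
4954951 519420
15598184174 1635133995
49103078824801 5147401296840
154576476542289374 16204017647318325

[9; 1,1,5,1,5,1,1,18] for √91; ℓ=8 ⇒ convergent index 7
step 0: (9, 1)  from 9·(1,0) + (0,1)
step 1: (10, 1)  from 1·(9,1) + (1,0)
step 2: (19, 2)  from 1·(10,1) + (9,1)
…
step 5: (725, 76)  from 5·(124,13) + (105,11)
step 6: (849, 89)  from 1·(725,76) + (124,13)
step 7: (1574, 165)  from 1·(849,89) + (725,76)
(x₁, y₁) = (1574, 165);  1574² − 91·165² = 1 ✓
(x_2, y_2) = (1574·1574 + 91·165·165, 1574·165 + 165·1574) = (4954951, 519420)
(x_3, y_3) = (1574·4954951 + 91·165·519420, 1574·519420 + 165·4954951) = (15598184174, 1635133995)
(x_4, y_4) = (1574·15598184174 + 91·165·1635133995, 1574·1635133995 + 165·15598184174) = (49103078824801, 5147401296840)
(x_5, y_5) = (1574·49103078824801 + 91·165·5147401296840, 1574·5147401296840 + 165·49103078824801) = (154576476542289374, 16204017647318325)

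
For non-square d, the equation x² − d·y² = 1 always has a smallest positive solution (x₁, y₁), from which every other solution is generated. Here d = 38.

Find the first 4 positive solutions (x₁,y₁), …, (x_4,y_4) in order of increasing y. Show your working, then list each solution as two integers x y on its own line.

37 6
2737 444
202501 32850
14982337 2430456

√38 = [6; 6,12, …], period ℓ=2 (even) → k=1
k=0  a_k=6  p_k/q_k = 6/1
k=1  a_k=6  p_k/q_k = 37/6
fundamental: x₁=37, y₁=6  (since 1369 − 38·36 = 1)
(x_2, y_2) = (37·37 + 38·6·6, 37·6 + 6·37) = (2737, 444)
(x_3, y_3) = (37·2737 + 38·6·444, 37·444 + 6·2737) = (202501, 32850)
(x_4, y_4) = (37·202501 + 38·6·32850, 37·32850 + 6·202501) = (14982337, 2430456)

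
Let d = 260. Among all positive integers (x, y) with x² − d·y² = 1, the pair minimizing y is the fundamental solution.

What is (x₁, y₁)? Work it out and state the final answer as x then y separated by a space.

129 8

√260 → a₀=16, period (8,32); ℓ=2 even so k=1
a_0=16:  p_0=16·1+0=16,  q_0=16·0+1=1
a_1=8:  p_1=8·16+1=129,  q_1=8·1+0=8
→ (129, 8).  Check: 129²=16641, 260·8²=16640, difference 1.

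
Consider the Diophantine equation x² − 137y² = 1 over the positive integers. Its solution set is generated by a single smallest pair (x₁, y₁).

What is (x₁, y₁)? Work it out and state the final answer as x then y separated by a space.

√137 = [11; 1,2,2,1,1,2,2,1,22, …], period ℓ=9 (odd) → k=17
a_0=11:  p_0=11·1+0=11,  q_0=11·0+1=1
a_1=1:  p_1=1·11+1=12,  q_1=1·1+0=1
a_2=2:  p_2=2·12+11=35,  q_2=2·1+1=3
a_3=2:  p_3=2·35+12=82,  q_3=2·3+1=7
a_4=1:  p_4=1·82+35=117,  q_4=1·7+3=10
a_5=1:  p_5=1·117+82=199,  q_5=1·10+7=17
…
a_7=2:  p_7=2·515+199=1229,  q_7=2·44+17=105
a_8=1:  p_8=1·1229+515=1744,  q_8=1·105+44=149
…
a_10=1:  p_10=1·39597+1744=41341,  q_10=1·3383+149=3532
a_11=2:  p_11=2·41341+39597=122279,  q_11=2·3532+3383=10447
a_12=2:  p_12=2·122279+41341=285899,  q_12=2·10447+3532=24426
a_13=1:  p_13=1·285899+122279=408178,  q_13=1·24426+10447=34873
a_14=1:  p_14=1·408178+285899=694077,  q_14=1·34873+24426=59299
a_15=2:  p_15=2·694077+408178=1796332,  q_15=2·59299+34873=153471
a_16=2:  p_16=2·1796332+694077=4286741,  q_16=2·153471+59299=366241
a_17=1:  p_17=1·4286741+1796332=6083073,  q_17=1·366241+153471=519712
fundamental: x₁=6083073, y₁=519712  (since 37003777123329 − 137·270100562944 = 1)

6083073 519712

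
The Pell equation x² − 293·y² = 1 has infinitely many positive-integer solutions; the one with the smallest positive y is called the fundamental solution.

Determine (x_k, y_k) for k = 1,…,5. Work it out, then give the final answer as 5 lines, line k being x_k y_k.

12320649 719780
303596783562401 17736313474440
7481018815602612315849 437045785745090703340
184342013978870716056521769601 10769375446188914321717060880
4542426500373511536803322165613266249 265371389643423565052112223737518900

√293 → a₀=17, period (8,1,1,8,34); ℓ=5 odd so k=9
i=0: a=17 ⇒ p=17, q=1
…
i=2: a=1 ⇒ p=154, q=9
i=3: a=1 ⇒ p=291, q=17
i=4: a=8 ⇒ p=2482, q=145
i=5: a=34 ⇒ p=84679, q=4947
i=6: a=8 ⇒ p=679914, q=39721
i=7: a=1 ⇒ p=764593, q=44668
i=8: a=1 ⇒ p=1444507, q=84389
i=9: a=8 ⇒ p=12320649, q=719780
(x₁, y₁) = (12320649, 719780);  12320649² − 293·719780² = 1 ✓
(12320649+719780√293)^2 = 303596783562401 + 17736313474440√293
(12320649+719780√293)^3 = 7481018815602612315849 + 437045785745090703340√293
(12320649+719780√293)^4 = 184342013978870716056521769601 + 10769375446188914321717060880√293
(12320649+719780√293)^5 = 4542426500373511536803322165613266249 + 265371389643423565052112223737518900√293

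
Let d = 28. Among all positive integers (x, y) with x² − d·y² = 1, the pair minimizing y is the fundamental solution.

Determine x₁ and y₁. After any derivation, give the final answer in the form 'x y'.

127 24

[5; 3,2,3,10] for √28; ℓ=4 ⇒ convergent index 3
a_0=5:  p_0=5·1+0=5,  q_0=5·0+1=1
…
a_2=2:  p_2=2·16+5=37,  q_2=2·3+1=7
a_3=3:  p_3=3·37+16=127,  q_3=3·7+3=24
fundamental: x₁=127, y₁=24  (since 16129 − 28·576 = 1)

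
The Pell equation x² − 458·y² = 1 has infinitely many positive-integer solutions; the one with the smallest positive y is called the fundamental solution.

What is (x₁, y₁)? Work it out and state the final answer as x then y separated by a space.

d=458: √d = [21; 2,2,42] (ℓ=3, odd), read p_5/q_5
a_0=21:  p_0=21·1+0=21,  q_0=21·0+1=1
…
a_2=2:  p_2=2·43+21=107,  q_2=2·2+1=5
…
a_4=2:  p_4=2·4537+107=9181,  q_4=2·212+5=429
a_5=2:  p_5=2·9181+4537=22899,  q_5=2·429+212=1070
→ (22899, 1070).  Check: 22899²=524364201, 458·1070²=524364200, difference 1.

22899 1070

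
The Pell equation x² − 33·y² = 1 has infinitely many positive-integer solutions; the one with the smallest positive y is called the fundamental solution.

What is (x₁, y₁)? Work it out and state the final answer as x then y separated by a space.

√33 → a₀=5, period (1,2,1,10); ℓ=4 even so k=3
i=0: a=5 ⇒ p=5, q=1
…
i=2: a=2 ⇒ p=17, q=3
i=3: a=1 ⇒ p=23, q=4
fundamental: x₁=23, y₁=4  (since 529 − 33·16 = 1)

23 4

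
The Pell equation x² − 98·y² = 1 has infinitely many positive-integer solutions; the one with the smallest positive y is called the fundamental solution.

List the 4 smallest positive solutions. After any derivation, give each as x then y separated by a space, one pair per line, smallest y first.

√98 = [9; 1,8,1,18, …], period ℓ=4 (even) → k=3
k=0  a_k=9  p_k/q_k = 9/1
…
k=2  a_k=8  p_k/q_k = 89/9
k=3  a_k=1  p_k/q_k = 99/10
fundamental: x₁=99, y₁=10  (since 9801 − 98·100 = 1)
k=2:  x_2 = 99·99+98·10·10 = 19601,  y_2 = 99·10+10·99 = 1980
k=3:  x_3 = 99·19601+98·10·1980 = 3880899,  y_3 = 99·1980+10·19601 = 392030
k=4:  x_4 = 99·3880899+98·10·392030 = 768398401,  y_4 = 99·392030+10·3880899 = 77619960

99 10
19601 1980
3880899 392030
768398401 77619960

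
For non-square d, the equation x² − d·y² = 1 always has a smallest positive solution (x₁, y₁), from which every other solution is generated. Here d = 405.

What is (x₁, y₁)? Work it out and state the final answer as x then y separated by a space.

161 8

√405 = [20; 8,40, …], period ℓ=2 (even) → k=1
a_0=20:  p_0=20·1+0=20,  q_0=20·0+1=1
a_1=8:  p_1=8·20+1=161,  q_1=8·1+0=8
(x₁, y₁) = (161, 8);  161² − 405·8² = 1 ✓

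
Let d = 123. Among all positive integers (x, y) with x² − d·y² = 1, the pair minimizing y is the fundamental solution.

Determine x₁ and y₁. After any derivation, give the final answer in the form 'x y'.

122 11

d=123: √d = [11; 11,22] (ℓ=2, even), read p_1/q_1
i=0: a=11 ⇒ p=11, q=1
i=1: a=11 ⇒ p=122, q=11
fundamental: x₁=122, y₁=11  (since 14884 − 123·121 = 1)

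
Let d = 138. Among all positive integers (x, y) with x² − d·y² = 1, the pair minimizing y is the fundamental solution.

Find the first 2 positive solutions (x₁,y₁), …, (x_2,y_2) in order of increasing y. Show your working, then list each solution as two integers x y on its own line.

d=138: √d = [11; 1,2,1,22] (ℓ=4, even), read p_3/q_3
step 0: (11, 1)  from 11·(1,0) + (0,1)
step 1: (12, 1)  from 1·(11,1) + (1,0)
step 2: (35, 3)  from 2·(12,1) + (11,1)
step 3: (47, 4)  from 1·(35,3) + (12,1)
→ (47, 4).  Check: 47²=2209, 138·4²=2208, difference 1.
(x_2, y_2) = (47·47 + 138·4·4, 47·4 + 4·47) = (4417, 376)

47 4
4417 376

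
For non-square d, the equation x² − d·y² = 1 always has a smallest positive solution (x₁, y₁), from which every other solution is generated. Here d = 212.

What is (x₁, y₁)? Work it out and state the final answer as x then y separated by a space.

66249 4550

d=212: √d = [14; 1,1,3,1,1,…,1,1,28] (ℓ=14, even), read p_13/q_13
k=0  a_k=14  p_k/q_k = 14/1
…
k=2  a_k=1  p_k/q_k = 29/2
…
k=4  a_k=1  p_k/q_k = 131/9
k=5  a_k=1  p_k/q_k = 233/16
k=6  a_k=1  p_k/q_k = 364/25
…
k=8  a_k=1  p_k/q_k = 2781/191
…
k=10  a_k=1  p_k/q_k = 7979/548
…
k=12  a_k=1  p_k/q_k = 37114/2549
k=13  a_k=1  p_k/q_k = 66249/4550
(x₁, y₁) = (66249, 4550);  66249² − 212·4550² = 1 ✓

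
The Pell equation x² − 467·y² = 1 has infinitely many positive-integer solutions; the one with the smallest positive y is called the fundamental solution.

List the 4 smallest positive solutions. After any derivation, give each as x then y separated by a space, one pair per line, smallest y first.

√467 = [21; 1,1,1,1,3,…,1,1,42, …], period ℓ=14 (even) → k=13
a_0=21:  p_0=21·1+0=21,  q_0=21·0+1=1
…
a_4=1:  p_4=1·65+43=108,  q_4=1·3+2=5
…
a_8=3:  p_8=3·27164+1275=82767,  q_8=3·1257+59=3830
…
a_12=1:  p_12=1·633697+358232=991929,  q_12=1·29324+16577=45901
a_13=1:  p_13=1·991929+633697=1625626,  q_13=1·45901+29324=75225
fundamental: x₁=1625626, y₁=75225  (since 2642659891876 − 467·5658800625 = 1)
k=2:  x_2 = 1625626·1625626+467·75225·75225 = 5285319783751,  y_2 = 1625626·75225+75225·1625626 = 244575431700
k=3:  x_3 = 1625626·5285319783751+467·75225·244575431700 = 17183906517558380626,  y_3 = 1625626·244575431700+75225·5285319783751 = 795176361465413175
k=4:  x_4 = 1625626·17183906517558380626+467·75225·795176361465413175 = 55869210433019434807260001,  y_4 = 1625626·795176361465413175+75225·17183906517558380626 = 2585318735566902940613400

1625626 75225
5285319783751 244575431700
17183906517558380626 795176361465413175
55869210433019434807260001 2585318735566902940613400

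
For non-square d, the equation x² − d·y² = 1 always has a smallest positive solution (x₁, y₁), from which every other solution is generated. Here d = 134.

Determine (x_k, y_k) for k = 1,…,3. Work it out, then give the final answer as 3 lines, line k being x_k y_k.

145925 12606
42588211249 3679061100
12429369452874725 1073733982022394

d=134: √d = [11; 1,1,2,1,3,…,1,1,22] (ℓ=14, even), read p_13/q_13
step 0: (11, 1)  from 11·(1,0) + (0,1)
step 1: (12, 1)  from 1·(11,1) + (1,0)
…
step 6: (382, 33)  from 1·(301,26) + (81,7)
step 7: (4121, 356)  from 10·(382,33) + (301,26)
…
step 9: (17630, 1523)  from 3·(4503,389) + (4121,356)
…
step 12: (84029, 7259)  from 1·(61896,5347) + (22133,1912)
step 13: (145925, 12606)  from 1·(84029,7259) + (61896,5347)
fundamental: x₁=145925, y₁=12606  (since 21294105625 − 134·158911236 = 1)
(145925+12606√134)^2 = 42588211249 + 3679061100√134
(145925+12606√134)^3 = 12429369452874725 + 1073733982022394√134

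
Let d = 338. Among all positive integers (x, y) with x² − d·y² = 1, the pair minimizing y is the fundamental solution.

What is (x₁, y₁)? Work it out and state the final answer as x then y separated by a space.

114243 6214

√338 → a₀=18, period (2,1,1,2,36); ℓ=5 odd so k=9
i=0: a=18 ⇒ p=18, q=1
i=1: a=2 ⇒ p=37, q=2
…
i=3: a=1 ⇒ p=92, q=5
i=4: a=2 ⇒ p=239, q=13
i=5: a=36 ⇒ p=8696, q=473
i=6: a=2 ⇒ p=17631, q=959
i=7: a=1 ⇒ p=26327, q=1432
i=8: a=1 ⇒ p=43958, q=2391
i=9: a=2 ⇒ p=114243, q=6214
fundamental: x₁=114243, y₁=6214  (since 13051463049 − 338·38613796 = 1)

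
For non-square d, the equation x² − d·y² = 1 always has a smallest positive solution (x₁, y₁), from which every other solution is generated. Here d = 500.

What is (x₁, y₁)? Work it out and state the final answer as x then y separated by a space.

930249 41602

d=500: √d = [22; 2,1,3,2,1,…,1,2,44] (ℓ=14, even), read p_13/q_13
i=0: a=22 ⇒ p=22, q=1
…
i=2: a=1 ⇒ p=67, q=3
i=3: a=3 ⇒ p=246, q=11
i=4: a=2 ⇒ p=559, q=25
…
i=6: a=1 ⇒ p=1364, q=61
i=7: a=10 ⇒ p=14445, q=646
i=8: a=1 ⇒ p=15809, q=707
…
i=12: a=1 ⇒ p=335522, q=15005
i=13: a=2 ⇒ p=930249, q=41602
→ (930249, 41602).  Check: 930249²=865363202001, 500·41602²=865363202000, difference 1.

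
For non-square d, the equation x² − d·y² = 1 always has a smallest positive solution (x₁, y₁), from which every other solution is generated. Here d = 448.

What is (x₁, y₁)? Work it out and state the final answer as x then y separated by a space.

√448 → a₀=21, period (6,42); ℓ=2 even so k=1
k=0  a_k=21  p_k/q_k = 21/1
k=1  a_k=6  p_k/q_k = 127/6
(x₁, y₁) = (127, 6);  127² − 448·6² = 1 ✓

127 6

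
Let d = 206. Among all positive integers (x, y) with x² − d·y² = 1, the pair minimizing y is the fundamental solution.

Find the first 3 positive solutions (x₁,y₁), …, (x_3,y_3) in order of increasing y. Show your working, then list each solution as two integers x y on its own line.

d=206: √d = [14; 2,1,5,14,5,1,2,28] (ℓ=8, even), read p_7/q_7
k=0  a_k=14  p_k/q_k = 14/1
k=1  a_k=2  p_k/q_k = 29/2
k=2  a_k=1  p_k/q_k = 43/3
…
k=4  a_k=14  p_k/q_k = 3459/241
k=5  a_k=5  p_k/q_k = 17539/1222
k=6  a_k=1  p_k/q_k = 20998/1463
k=7  a_k=2  p_k/q_k = 59535/4148
(x₁, y₁) = (59535, 4148);  59535² − 206·4148² = 1 ✓
(x_2, y_2) = (59535·59535 + 206·4148·4148, 59535·4148 + 4148·59535) = (7088832449, 493902360)
(x_3, y_3) = (59535·7088832449 + 206·4148·493902360, 59535·493902360 + 4148·7088832449) = (844067279642895, 58808954001052)

59535 4148
7088832449 493902360
844067279642895 58808954001052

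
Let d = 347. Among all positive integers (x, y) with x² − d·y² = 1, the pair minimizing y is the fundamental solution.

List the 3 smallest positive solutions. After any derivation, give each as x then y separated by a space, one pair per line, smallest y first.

641602 34443
823306252807 44197395372
1056469876826312026 56714274530897445

√347 = [18; 1,1,1,2,4,…,1,1,36, …], period ℓ=14 (even) → k=13
i=0: a=18 ⇒ p=18, q=1
i=1: a=1 ⇒ p=19, q=1
i=2: a=1 ⇒ p=37, q=2
i=3: a=1 ⇒ p=56, q=3
i=4: a=2 ⇒ p=149, q=8
…
i=7: a=17 ⇒ p=14269, q=766
…
i=9: a=4 ⇒ p=74549, q=4002
i=10: a=2 ⇒ p=164168, q=8813
i=11: a=1 ⇒ p=238717, q=12815
i=12: a=1 ⇒ p=402885, q=21628
i=13: a=1 ⇒ p=641602, q=34443
(x₁, y₁) = (641602, 34443);  641602² − 347·34443² = 1 ✓
(x_2, y_2) = (641602·641602 + 347·34443·34443, 641602·34443 + 34443·641602) = (823306252807, 44197395372)
(x_3, y_3) = (641602·823306252807 + 347·34443·44197395372, 641602·44197395372 + 34443·823306252807) = (1056469876826312026, 56714274530897445)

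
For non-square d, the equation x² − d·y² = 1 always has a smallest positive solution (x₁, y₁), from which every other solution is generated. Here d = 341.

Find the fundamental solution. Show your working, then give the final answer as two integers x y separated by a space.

10626551 575460

√341 → a₀=18, period (2,6,1,8,2,…,6,2,36); ℓ=14 even so k=13
a_0=18:  p_0=18·1+0=18,  q_0=18·0+1=1
…
a_2=6:  p_2=6·37+18=240,  q_2=6·2+1=13
a_3=1:  p_3=1·240+37=277,  q_3=1·13+2=15
a_4=8:  p_4=8·277+240=2456,  q_4=8·15+13=133
a_5=2:  p_5=2·2456+277=5189,  q_5=2·133+15=281
…
a_7=2:  p_7=2·7645+5189=20479,  q_7=2·414+281=1109
…
a_9=2:  p_9=2·28124+20479=76727,  q_9=2·1523+1109=4155
…
a_12=6:  p_12=6·718667+641940=4953942,  q_12=6·38918+34763=268271
a_13=2:  p_13=2·4953942+718667=10626551,  q_13=2·268271+38918=575460
→ (10626551, 575460).  Check: 10626551²=112923586155601, 341·575460²=112923586155600, difference 1.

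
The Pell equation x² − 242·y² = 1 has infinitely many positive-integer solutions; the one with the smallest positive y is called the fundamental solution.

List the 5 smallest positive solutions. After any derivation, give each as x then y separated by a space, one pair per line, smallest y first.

[15; 1,1,3,1,14,1,3,1,1,30] for √242; ℓ=10 ⇒ convergent index 9
i=0: a=15 ⇒ p=15, q=1
…
i=2: a=1 ⇒ p=31, q=2
i=3: a=3 ⇒ p=109, q=7
i=4: a=1 ⇒ p=140, q=9
i=5: a=14 ⇒ p=2069, q=133
…
i=8: a=1 ⇒ p=10905, q=701
i=9: a=1 ⇒ p=19601, q=1260
fundamental: x₁=19601, y₁=1260  (since 384199201 − 242·1587600 = 1)
(19601+1260√242)^2 = 768398401 + 49394520√242
(19601+1260√242)^3 = 30122754096401 + 1936363971780√242
(19601+1260√242)^4 = 1180872205318713601 + 75909340372325040√242
(19601+1260√242)^5 = 46292552162781456490001 + 2975797959339522246300√242

19601 1260
768398401 49394520
30122754096401 1936363971780
1180872205318713601 75909340372325040
46292552162781456490001 2975797959339522246300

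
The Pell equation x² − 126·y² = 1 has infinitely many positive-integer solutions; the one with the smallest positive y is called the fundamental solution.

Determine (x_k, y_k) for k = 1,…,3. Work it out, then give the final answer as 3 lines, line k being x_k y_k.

[11; 4,2,4,22] for √126; ℓ=4 ⇒ convergent index 3
step 0: (11, 1)  from 11·(1,0) + (0,1)
…
step 2: (101, 9)  from 2·(45,4) + (11,1)
step 3: (449, 40)  from 4·(101,9) + (45,4)
(x₁, y₁) = (449, 40);  449² − 126·40² = 1 ✓
(x_2, y_2) = (449·449 + 126·40·40, 449·40 + 40·449) = (403201, 35920)
(x_3, y_3) = (449·403201 + 126·40·35920, 449·35920 + 40·403201) = (362074049, 32256120)

449 40
403201 35920
362074049 32256120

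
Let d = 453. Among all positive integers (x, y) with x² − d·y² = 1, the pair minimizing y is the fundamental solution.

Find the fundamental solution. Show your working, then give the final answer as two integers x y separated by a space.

1653751 77700

d=453: √d = [21; 3,1,1,10,14,10,1,1,3,42] (ℓ=10, even), read p_9/q_9
step 0: (21, 1)  from 21·(1,0) + (0,1)
step 1: (64, 3)  from 3·(21,1) + (1,0)
step 2: (85, 4)  from 1·(64,3) + (21,1)
step 3: (149, 7)  from 1·(85,4) + (64,3)
…
step 7: (245764, 11547)  from 1·(223565,10504) + (22199,1043)
step 8: (469329, 22051)  from 1·(245764,11547) + (223565,10504)
step 9: (1653751, 77700)  from 3·(469329,22051) + (245764,11547)
(x₁, y₁) = (1653751, 77700);  1653751² − 453·77700² = 1 ✓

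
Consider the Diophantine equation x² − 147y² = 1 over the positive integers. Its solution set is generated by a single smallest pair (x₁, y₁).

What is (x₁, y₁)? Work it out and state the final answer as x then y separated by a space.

97 8

√147 → a₀=12, period (8,24); ℓ=2 even so k=1
step 0: (12, 1)  from 12·(1,0) + (0,1)
step 1: (97, 8)  from 8·(12,1) + (1,0)
→ (97, 8).  Check: 97²=9409, 147·8²=9408, difference 1.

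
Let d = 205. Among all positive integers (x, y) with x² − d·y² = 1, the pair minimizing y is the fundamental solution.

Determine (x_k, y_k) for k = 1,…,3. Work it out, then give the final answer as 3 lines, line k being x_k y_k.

√205 = [14; 3,6,1,4,1,6,3,28, …], period ℓ=8 (even) → k=7
a_0=14:  p_0=14·1+0=14,  q_0=14·0+1=1
…
a_3=1:  p_3=1·272+43=315,  q_3=1·19+3=22
a_4=4:  p_4=4·315+272=1532,  q_4=4·22+19=107
a_5=1:  p_5=1·1532+315=1847,  q_5=1·107+22=129
a_6=6:  p_6=6·1847+1532=12614,  q_6=6·129+107=881
a_7=3:  p_7=3·12614+1847=39689,  q_7=3·881+129=2772
(x₁, y₁) = (39689, 2772);  39689² − 205·2772² = 1 ✓
(39689+2772√205)^2 = 3150433441 + 220035816√205
(39689+2772√205)^3 = 250075105640009 + 17466002999676√205

39689 2772
3150433441 220035816
250075105640009 17466002999676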